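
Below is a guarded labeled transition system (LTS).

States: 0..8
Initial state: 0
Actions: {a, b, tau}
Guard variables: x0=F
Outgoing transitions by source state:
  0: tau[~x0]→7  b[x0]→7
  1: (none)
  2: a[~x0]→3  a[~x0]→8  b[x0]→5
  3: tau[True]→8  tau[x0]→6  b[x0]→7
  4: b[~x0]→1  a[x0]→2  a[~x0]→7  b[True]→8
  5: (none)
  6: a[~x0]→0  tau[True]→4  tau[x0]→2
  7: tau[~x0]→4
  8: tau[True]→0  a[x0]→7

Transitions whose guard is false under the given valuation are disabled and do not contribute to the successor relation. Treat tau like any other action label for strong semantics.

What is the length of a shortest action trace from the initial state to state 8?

Breadth-first toward 8:
  Layer 0: {0}
  Layer 1: {7}
  Layer 2: {4}
  Layer 3: {1,8}
8 enters at depth 3; path tau·tau·b

Answer: 3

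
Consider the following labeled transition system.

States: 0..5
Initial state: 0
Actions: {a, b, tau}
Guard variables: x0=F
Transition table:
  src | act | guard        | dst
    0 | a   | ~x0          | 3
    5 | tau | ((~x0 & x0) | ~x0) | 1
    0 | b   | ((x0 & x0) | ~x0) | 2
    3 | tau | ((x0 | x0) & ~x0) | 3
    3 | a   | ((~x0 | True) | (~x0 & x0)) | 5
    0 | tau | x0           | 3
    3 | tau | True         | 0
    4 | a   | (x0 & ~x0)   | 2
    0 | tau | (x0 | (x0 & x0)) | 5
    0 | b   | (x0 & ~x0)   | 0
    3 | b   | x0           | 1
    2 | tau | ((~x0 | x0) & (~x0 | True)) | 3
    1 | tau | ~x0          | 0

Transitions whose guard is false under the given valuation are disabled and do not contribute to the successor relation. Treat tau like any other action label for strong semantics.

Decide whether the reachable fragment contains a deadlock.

R = {0,1,2,3,5}
  0: a→3  b→2  [deg 2]
  1: tau→0  [deg 1]
  2: tau→3  [deg 1]
  3: a→5  tau→0  [deg 2]
  5: tau→1  [deg 1]

Answer: DEADLOCK-FREE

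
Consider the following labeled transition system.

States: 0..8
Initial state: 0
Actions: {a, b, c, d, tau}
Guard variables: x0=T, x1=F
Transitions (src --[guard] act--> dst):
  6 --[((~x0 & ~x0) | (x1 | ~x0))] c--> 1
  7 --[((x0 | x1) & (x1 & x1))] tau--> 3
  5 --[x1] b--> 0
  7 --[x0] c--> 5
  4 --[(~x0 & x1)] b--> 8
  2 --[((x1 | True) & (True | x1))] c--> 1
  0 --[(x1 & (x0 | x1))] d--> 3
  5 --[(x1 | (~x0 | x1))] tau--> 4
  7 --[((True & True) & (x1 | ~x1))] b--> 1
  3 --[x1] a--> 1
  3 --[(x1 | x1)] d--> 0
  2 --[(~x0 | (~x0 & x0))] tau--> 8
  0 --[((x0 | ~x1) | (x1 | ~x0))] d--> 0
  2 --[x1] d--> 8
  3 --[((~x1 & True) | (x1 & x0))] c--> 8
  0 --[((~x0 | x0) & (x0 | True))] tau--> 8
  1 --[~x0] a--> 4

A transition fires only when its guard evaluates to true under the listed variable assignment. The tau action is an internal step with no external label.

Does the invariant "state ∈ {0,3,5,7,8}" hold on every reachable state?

Safe = {0,3,5,7,8}
R = {0,8}
  0: safe
  8: safe

Answer: INVARIANT HOLDS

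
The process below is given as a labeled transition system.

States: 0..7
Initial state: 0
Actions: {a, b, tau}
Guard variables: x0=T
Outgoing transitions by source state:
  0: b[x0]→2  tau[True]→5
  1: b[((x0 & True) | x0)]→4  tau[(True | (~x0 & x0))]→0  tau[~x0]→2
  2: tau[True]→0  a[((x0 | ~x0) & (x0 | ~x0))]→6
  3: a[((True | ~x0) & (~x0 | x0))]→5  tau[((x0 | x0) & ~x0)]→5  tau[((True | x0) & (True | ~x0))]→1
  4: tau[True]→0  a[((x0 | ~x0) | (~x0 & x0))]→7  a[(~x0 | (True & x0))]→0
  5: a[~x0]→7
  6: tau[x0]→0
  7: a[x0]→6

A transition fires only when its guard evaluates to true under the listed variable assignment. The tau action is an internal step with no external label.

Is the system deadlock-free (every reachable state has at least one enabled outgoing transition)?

Answer: DEADLOCK at state 5

Working:
Reachable = {0,2,5,6}
  0: b→2  tau→5  [deg 2]
  2: a→6  tau→0  [deg 2]
  5: ∅  [STUCK]
  6: tau→0  [deg 1]
Path to 5: tau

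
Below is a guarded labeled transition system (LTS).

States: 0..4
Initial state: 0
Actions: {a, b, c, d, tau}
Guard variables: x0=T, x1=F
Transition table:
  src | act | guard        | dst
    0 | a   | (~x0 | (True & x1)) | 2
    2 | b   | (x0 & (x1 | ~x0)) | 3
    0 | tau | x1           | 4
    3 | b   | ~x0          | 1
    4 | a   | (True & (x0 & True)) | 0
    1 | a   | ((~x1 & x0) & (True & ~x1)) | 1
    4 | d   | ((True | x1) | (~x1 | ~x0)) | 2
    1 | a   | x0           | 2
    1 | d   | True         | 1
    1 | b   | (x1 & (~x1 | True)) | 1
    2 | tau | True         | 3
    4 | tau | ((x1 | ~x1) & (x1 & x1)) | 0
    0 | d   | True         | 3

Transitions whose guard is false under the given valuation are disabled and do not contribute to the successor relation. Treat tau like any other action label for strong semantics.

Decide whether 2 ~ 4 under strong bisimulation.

Refine partition for ~:
  π0 = {{0,1,2,3,4}}
  π1 = {{0},{1,4},{2},{3}}
  π2 = {{0},{1},{2},{3},{4}}
stable after 3 split(s): 5 block(s)
[2]={2}  [4]={4}

Answer: NOT BISIMILAR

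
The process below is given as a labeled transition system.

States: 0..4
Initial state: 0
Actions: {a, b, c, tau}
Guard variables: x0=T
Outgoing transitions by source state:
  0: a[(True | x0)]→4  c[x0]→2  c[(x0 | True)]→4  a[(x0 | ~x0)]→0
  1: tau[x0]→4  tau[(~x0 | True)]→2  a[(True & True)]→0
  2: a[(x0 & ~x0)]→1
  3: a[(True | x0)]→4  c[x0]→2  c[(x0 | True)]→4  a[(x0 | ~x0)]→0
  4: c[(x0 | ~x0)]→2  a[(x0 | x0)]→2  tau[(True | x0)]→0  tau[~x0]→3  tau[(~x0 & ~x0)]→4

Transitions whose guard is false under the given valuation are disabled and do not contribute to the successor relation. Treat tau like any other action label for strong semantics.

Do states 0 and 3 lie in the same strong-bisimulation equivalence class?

Compute ~ classes (split until stable):
  P[0] = {{0,1,2,3,4}}
  P[1] = {{0,3},{1},{2},{4}}
Fixed point at round 2; 4 class(es).
0∈{0,3}, 3∈{0,3}

Answer: BISIMILAR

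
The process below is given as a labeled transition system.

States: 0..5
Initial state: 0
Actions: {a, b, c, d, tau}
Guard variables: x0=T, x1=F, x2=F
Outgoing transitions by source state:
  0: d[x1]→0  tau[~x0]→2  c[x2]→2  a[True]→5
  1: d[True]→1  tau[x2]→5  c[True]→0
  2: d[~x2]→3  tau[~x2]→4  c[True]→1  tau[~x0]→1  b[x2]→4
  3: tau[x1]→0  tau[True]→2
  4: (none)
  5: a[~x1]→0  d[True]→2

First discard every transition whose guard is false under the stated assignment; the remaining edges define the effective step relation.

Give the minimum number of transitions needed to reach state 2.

Layered search for 2:
  Layer 0: {0}
  Layer 1: {5}
  Layer 2: {2}
2 enters at depth 2; path a·d

Answer: 2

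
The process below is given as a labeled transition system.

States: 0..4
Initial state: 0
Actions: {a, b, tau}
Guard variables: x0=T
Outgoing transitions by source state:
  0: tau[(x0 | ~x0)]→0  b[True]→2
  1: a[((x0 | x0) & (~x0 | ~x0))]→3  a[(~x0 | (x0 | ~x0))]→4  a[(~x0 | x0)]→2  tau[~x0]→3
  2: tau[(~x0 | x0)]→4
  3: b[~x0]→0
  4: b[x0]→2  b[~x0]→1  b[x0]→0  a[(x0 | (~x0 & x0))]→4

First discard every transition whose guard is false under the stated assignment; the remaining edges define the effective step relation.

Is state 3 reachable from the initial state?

Answer: UNREACHABLE

Trace:
After dropping false guards: 8 live edges.
L0 = {0}
L1 = {2}  cumulative {0,2}
L2 = {4}  cumulative {0,2,4}
R = {0,2,4}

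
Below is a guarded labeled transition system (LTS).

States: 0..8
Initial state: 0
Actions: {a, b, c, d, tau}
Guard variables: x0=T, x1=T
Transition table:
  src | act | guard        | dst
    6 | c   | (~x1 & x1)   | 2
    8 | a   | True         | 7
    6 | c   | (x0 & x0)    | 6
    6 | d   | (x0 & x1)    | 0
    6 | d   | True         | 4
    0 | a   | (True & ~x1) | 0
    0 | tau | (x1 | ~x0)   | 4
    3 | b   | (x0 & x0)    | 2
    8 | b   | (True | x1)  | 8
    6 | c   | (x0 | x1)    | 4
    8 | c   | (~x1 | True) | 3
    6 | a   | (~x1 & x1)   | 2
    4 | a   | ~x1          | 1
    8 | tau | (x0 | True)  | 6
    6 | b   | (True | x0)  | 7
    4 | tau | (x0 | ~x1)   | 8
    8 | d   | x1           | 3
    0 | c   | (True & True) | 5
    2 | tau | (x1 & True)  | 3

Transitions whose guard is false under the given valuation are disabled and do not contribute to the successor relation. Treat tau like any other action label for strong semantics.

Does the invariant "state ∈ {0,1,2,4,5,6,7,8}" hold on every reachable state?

Inv-set: {0,1,2,4,5,6,7,8}
Reach set: {0,2,3,4,5,6,7,8}
  0: ok
  2: ok
  3: outside
  4: ok
  5: ok
  6: ok
  7: ok
  8: ok
reach 3 via tau·tau·c — violates

Answer: INVARIANT VIOLATED at state 3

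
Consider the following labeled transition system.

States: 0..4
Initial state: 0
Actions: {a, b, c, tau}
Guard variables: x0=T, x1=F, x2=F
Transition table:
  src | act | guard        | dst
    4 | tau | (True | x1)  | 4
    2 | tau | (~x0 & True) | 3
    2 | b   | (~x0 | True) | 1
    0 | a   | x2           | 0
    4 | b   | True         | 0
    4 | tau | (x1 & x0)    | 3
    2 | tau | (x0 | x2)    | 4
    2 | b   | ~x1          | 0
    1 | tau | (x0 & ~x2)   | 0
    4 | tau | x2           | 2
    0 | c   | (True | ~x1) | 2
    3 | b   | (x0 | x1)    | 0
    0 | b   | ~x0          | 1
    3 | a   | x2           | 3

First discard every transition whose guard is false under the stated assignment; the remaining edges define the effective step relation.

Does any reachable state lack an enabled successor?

Reach set: {0,1,2,4}
  0: c→2  [1 exit(s)]
  1: tau→0  [1 exit(s)]
  2: b→0  b→1  tau→4  [3 exit(s)]
  4: b→0  tau→4  [2 exit(s)]

Answer: DEADLOCK-FREE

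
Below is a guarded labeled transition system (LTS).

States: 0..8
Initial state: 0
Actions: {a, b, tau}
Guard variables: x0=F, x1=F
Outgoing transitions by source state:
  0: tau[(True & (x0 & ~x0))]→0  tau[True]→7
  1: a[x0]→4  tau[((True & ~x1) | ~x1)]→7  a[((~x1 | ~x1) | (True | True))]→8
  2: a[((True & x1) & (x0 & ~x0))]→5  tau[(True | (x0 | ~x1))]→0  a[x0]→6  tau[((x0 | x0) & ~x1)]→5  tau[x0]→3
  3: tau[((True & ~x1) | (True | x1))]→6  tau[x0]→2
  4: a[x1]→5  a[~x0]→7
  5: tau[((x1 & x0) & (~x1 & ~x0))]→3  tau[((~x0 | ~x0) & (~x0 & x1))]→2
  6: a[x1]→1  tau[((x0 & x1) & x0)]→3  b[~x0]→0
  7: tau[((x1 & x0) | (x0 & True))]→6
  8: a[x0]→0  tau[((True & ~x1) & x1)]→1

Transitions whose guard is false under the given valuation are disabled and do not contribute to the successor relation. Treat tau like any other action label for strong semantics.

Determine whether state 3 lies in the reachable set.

After dropping false guards: 7 live edges.
Layer 0: {0}
Layer 1: {7}  cumulative {0,7}
Reachable = {0,7}

Answer: UNREACHABLE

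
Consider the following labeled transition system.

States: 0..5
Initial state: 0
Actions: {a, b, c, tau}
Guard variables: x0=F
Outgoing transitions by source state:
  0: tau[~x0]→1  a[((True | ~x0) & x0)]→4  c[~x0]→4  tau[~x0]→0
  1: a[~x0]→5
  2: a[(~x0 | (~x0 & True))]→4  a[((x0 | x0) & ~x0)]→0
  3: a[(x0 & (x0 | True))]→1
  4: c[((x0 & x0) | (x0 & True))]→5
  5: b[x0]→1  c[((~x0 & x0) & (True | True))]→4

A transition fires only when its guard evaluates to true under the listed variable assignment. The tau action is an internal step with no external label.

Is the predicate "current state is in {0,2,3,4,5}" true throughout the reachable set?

Inv-set: {0,2,3,4,5}
R = {0,1,4,5}
  0: safe
  1: ✗ unsafe
  4: safe
  5: safe
counterexample path to 1: tau

Answer: INVARIANT VIOLATED at state 1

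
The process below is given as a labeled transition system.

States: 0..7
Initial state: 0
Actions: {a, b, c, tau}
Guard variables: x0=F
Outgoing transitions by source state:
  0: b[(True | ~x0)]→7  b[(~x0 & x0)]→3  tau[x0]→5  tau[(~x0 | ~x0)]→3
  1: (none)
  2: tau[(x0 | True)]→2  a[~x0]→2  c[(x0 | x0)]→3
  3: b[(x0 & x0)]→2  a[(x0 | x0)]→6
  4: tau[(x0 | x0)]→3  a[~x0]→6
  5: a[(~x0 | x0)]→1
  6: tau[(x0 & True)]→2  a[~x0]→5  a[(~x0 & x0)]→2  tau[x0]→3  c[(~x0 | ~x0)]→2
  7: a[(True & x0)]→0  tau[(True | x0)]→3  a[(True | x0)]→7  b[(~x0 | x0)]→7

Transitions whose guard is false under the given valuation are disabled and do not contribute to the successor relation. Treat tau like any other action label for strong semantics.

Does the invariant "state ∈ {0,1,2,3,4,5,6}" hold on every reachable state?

Inv-set: {0,1,2,3,4,5,6}
R = {0,3,7}
  0: ✓
  3: ✓
  7: VIOLATES
counterexample path to 7: b

Answer: INVARIANT VIOLATED at state 7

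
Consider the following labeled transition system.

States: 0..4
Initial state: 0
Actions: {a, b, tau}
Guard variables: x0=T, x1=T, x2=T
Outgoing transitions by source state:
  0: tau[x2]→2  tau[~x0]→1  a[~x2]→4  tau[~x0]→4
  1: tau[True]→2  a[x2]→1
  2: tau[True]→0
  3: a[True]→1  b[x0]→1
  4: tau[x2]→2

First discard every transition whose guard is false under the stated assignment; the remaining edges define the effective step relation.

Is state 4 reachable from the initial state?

7 transition(s) survive guard evaluation.
depth 0: {0}
depth 1: {2}  now seen {0,2}
R = {0,2}

Answer: UNREACHABLE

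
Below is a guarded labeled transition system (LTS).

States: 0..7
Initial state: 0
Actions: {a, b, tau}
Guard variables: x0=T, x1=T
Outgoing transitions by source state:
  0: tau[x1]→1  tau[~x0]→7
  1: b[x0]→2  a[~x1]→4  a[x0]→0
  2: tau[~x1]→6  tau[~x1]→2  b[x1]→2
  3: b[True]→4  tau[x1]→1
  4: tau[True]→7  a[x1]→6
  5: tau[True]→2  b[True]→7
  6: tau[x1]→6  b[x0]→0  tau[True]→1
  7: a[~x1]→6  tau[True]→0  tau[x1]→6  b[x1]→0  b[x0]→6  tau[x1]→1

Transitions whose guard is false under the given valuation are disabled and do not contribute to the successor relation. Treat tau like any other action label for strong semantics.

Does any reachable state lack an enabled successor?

Answer: DEADLOCK-FREE

Working:
Reach set: {0,1,2}
  0: tau→1  [1 out]
  1: a→0  b→2  [2 out]
  2: b→2  [1 out]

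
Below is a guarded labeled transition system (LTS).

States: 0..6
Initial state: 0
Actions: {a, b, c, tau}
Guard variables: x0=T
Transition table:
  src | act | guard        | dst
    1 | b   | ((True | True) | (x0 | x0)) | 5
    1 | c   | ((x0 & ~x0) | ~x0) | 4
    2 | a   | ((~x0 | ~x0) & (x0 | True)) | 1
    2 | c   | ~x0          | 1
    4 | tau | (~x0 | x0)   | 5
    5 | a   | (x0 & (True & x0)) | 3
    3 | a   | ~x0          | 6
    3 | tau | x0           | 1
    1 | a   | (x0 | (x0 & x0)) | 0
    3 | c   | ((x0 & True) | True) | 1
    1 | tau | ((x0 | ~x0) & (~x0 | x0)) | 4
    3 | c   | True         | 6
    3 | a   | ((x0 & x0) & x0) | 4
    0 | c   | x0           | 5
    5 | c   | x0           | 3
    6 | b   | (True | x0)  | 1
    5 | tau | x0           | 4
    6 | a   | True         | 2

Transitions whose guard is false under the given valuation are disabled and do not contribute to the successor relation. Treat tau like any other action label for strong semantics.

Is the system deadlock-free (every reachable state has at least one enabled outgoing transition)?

R = {0,1,2,3,4,5,6}
  0: c→5  [1 out]
  1: a→0  b→5  tau→4  [3 out]
  2: ∅  [deadlock]
  3: a→4  c→1  c→6  tau→1  [4 out]
  4: tau→5  [1 out]
  5: a→3  c→3  tau→4  [3 out]
  6: a→2  b→1  [2 out]
trace reaching 2: c·a·c·a

Answer: DEADLOCK at state 2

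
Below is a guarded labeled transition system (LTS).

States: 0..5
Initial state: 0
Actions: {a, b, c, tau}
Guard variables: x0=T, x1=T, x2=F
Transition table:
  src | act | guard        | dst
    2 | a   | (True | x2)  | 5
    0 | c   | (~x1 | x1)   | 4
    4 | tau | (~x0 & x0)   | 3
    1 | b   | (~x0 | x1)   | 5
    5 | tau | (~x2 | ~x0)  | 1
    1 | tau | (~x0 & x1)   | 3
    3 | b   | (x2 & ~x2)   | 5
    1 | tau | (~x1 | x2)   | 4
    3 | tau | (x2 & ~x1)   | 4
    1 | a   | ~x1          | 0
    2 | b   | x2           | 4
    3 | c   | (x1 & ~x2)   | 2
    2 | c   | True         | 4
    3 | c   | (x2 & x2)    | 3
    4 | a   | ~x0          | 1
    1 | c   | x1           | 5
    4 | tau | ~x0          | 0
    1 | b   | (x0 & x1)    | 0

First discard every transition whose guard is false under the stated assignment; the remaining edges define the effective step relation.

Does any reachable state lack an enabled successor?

Answer: DEADLOCK at state 4

Trace:
Reachable = {0,4}
  0: c→4  [1 exit(s)]
  4: ∅  [STUCK]
Path to 4: c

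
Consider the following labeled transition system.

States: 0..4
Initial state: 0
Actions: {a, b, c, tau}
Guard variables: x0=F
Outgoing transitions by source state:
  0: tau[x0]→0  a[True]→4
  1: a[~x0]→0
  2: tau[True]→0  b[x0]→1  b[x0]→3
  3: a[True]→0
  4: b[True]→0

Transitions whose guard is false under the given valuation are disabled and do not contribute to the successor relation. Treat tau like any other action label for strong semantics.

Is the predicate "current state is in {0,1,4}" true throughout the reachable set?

Answer: INVARIANT HOLDS

Working:
Inv-set: {0,1,4}
Reach set: {0,4}
  0: safe
  4: safe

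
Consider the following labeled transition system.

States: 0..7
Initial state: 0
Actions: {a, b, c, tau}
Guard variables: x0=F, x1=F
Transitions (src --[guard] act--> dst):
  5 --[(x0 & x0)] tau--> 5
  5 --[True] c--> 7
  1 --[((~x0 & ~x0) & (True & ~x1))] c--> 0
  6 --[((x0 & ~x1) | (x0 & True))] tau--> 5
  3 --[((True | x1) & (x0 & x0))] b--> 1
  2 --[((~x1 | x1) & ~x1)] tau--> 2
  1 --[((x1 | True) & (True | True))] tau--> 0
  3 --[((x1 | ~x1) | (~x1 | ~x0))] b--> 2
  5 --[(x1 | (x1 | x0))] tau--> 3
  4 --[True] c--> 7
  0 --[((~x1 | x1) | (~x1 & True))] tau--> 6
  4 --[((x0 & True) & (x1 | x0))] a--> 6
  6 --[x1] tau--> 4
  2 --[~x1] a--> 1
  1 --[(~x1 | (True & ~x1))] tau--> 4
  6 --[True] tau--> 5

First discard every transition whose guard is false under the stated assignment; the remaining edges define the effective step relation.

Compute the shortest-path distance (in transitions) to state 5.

Breadth-first toward 5:
  L0 = {0}
  L1 = {6}
  L2 = {5}
first hit 5 at d=2 via tau·tau

Answer: 2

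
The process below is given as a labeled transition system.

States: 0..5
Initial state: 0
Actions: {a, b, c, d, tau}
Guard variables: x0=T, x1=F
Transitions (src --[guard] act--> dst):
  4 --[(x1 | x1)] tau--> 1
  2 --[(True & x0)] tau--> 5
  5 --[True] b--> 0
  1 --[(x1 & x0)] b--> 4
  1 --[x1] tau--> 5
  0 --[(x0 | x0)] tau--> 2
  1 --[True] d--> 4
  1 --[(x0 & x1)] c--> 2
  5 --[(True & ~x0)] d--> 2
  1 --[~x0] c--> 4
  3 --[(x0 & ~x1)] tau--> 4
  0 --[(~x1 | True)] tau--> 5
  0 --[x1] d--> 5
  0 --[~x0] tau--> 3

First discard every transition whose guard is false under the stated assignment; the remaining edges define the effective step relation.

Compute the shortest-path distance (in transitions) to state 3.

Answer: UNREACHABLE

Trace:
Layered search for 3:
  Layer 0: {0}
  Layer 1: {2,5}
3 never appears.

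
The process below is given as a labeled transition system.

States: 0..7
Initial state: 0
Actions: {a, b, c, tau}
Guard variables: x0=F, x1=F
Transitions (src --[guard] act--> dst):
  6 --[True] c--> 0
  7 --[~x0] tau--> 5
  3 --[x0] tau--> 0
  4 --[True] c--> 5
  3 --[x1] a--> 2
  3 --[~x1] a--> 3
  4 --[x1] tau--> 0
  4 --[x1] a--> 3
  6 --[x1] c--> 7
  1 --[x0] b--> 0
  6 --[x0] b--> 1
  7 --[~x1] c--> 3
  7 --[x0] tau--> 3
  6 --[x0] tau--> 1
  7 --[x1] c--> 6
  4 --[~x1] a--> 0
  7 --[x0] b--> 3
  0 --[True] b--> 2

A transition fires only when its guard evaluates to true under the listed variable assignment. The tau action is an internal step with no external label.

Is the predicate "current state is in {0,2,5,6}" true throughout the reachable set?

Answer: INVARIANT HOLDS

Working:
Inv-set: {0,2,5,6}
R = {0,2}
  0: safe
  2: safe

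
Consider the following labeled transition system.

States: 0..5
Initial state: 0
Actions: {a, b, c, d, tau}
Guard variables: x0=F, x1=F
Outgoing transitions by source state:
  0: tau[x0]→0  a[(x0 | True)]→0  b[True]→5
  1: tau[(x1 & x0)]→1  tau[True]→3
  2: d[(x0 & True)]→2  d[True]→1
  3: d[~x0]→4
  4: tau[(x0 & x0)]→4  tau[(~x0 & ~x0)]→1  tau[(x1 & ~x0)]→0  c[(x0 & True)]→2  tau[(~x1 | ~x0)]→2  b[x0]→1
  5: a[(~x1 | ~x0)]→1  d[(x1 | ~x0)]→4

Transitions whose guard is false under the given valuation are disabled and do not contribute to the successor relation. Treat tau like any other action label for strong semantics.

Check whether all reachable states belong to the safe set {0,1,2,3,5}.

Allowed set {0,1,2,3,5}
Reachable = {0,1,2,3,4,5}
  0: ✓
  1: ✓
  2: ✓
  3: ✓
  4: outside
  5: ✓
reach 4 via b·d — violates

Answer: INVARIANT VIOLATED at state 4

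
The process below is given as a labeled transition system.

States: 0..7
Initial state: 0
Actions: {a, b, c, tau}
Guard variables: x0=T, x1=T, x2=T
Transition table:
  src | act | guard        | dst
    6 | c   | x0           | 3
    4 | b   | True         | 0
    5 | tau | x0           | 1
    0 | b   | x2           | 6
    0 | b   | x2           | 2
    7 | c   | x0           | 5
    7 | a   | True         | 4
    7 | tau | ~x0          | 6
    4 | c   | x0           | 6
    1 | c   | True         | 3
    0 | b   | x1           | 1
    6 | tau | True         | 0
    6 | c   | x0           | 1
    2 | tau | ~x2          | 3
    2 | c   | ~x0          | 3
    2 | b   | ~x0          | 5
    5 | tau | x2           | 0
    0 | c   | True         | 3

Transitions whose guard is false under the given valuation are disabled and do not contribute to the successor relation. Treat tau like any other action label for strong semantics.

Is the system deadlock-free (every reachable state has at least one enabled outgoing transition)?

R = {0,1,2,3,6}
  0: b→1  b→2  b→6  c→3  [4 exit(s)]
  1: c→3  [1 exit(s)]
  2: ∅  [no exit]
  3: ∅  [no exit]
  6: c→1  c→3  tau→0  [3 exit(s)]
witness 2: b

Answer: DEADLOCK at state 2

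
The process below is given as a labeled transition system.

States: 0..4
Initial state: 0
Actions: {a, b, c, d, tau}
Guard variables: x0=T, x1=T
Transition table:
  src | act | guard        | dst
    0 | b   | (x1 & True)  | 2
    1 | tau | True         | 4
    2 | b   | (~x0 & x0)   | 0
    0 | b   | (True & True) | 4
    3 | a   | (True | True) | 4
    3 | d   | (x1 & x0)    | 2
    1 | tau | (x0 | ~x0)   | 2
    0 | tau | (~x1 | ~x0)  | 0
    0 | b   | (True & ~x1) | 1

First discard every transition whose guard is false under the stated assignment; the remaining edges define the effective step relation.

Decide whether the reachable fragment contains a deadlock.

Answer: DEADLOCK at state 2

Analysis:
R = {0,2,4}
  0: b→2  b→4  [2 exit(s)]
  2: ∅  [no exit]
  4: ∅  [no exit]
trace reaching 2: b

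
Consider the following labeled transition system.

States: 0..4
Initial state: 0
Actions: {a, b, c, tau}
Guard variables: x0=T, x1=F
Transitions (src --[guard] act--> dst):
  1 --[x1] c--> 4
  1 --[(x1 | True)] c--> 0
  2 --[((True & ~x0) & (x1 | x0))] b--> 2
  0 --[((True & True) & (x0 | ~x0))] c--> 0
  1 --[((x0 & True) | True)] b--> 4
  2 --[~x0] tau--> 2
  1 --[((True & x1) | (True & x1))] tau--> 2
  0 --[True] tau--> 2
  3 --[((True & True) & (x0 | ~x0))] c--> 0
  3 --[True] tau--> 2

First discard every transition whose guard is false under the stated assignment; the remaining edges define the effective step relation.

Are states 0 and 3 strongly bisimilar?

Answer: BISIMILAR

Trace:
Compute ~ classes (split until stable):
  π0 = {{0,1,2,3,4}}
  π1 = {{0,3},{1},{2,4}}
Fixed point at round 2; 3 class(es).
[0]={0,3}  [3]={0,3}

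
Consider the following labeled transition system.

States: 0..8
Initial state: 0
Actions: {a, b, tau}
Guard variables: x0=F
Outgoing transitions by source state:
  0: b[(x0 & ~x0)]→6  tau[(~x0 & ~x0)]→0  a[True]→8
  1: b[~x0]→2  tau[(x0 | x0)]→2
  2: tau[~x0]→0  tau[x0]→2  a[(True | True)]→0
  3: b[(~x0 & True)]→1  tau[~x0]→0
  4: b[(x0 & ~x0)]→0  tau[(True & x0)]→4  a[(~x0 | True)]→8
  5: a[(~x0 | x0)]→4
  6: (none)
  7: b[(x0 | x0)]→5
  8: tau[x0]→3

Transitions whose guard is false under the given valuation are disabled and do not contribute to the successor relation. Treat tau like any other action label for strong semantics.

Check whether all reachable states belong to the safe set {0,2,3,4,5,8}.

Answer: INVARIANT HOLDS

Trace:
Inv-set: {0,2,3,4,5,8}
R = {0,8}
  0: safe
  8: safe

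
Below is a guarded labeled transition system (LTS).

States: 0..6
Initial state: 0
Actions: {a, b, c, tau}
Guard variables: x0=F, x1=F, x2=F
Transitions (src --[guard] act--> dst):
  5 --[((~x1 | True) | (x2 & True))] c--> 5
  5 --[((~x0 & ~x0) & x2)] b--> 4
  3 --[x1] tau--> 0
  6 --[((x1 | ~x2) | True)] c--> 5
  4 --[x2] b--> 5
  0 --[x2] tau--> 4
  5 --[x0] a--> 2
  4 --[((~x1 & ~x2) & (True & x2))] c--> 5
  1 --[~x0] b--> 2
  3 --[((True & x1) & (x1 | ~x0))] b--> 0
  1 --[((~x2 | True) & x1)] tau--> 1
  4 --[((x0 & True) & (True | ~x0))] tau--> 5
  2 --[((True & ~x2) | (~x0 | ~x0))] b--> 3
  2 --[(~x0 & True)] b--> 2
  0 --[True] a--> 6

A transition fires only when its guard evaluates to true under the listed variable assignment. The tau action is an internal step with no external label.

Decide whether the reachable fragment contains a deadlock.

Reach set: {0,5,6}
  0: a→6  [deg 1]
  5: c→5  [deg 1]
  6: c→5  [deg 1]

Answer: DEADLOCK-FREE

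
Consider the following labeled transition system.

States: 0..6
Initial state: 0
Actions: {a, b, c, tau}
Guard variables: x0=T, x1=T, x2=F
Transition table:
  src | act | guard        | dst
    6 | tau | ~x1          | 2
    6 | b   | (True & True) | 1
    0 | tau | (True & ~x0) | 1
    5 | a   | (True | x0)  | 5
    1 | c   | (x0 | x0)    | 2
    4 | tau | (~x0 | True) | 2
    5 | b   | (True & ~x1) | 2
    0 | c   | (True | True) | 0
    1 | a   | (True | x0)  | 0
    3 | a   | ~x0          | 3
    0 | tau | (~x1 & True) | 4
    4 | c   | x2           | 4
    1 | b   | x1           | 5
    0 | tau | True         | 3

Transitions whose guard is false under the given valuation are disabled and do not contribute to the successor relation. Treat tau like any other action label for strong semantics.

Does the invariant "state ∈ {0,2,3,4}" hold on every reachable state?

Allowed set {0,2,3,4}
Reachable = {0,3}
  0: ✓
  3: ✓

Answer: INVARIANT HOLDS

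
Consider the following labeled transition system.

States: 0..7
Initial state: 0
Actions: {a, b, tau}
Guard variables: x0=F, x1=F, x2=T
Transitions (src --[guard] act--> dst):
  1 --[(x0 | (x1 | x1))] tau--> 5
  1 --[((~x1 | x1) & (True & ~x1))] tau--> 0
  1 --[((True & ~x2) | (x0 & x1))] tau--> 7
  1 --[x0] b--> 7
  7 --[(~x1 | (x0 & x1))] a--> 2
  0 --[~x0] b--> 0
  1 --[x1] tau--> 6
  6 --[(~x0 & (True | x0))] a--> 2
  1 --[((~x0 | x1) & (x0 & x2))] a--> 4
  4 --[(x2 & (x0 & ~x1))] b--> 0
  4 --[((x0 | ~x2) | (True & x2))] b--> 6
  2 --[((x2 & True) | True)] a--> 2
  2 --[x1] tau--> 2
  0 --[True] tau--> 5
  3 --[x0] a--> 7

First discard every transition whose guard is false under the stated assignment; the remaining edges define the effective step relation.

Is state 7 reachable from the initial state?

7 transition(s) survive guard evaluation.
L0 = {0}
L1 = {5}  total {0,5}
Reach set: {0,5}

Answer: UNREACHABLE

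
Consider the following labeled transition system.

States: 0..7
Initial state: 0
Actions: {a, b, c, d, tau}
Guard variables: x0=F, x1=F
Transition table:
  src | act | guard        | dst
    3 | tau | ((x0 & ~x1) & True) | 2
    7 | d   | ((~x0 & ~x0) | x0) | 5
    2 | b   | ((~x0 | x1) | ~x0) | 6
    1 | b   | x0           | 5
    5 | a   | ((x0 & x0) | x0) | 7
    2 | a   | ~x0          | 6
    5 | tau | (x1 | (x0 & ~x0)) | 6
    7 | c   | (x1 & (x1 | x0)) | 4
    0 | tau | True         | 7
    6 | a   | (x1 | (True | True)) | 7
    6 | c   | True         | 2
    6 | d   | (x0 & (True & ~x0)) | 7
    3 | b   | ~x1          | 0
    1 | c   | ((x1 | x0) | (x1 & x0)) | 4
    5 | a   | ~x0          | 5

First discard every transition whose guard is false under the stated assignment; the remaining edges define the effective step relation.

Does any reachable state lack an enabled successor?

Answer: DEADLOCK-FREE

Working:
R = {0,5,7}
  0: tau→7  [1 exit(s)]
  5: a→5  [1 exit(s)]
  7: d→5  [1 exit(s)]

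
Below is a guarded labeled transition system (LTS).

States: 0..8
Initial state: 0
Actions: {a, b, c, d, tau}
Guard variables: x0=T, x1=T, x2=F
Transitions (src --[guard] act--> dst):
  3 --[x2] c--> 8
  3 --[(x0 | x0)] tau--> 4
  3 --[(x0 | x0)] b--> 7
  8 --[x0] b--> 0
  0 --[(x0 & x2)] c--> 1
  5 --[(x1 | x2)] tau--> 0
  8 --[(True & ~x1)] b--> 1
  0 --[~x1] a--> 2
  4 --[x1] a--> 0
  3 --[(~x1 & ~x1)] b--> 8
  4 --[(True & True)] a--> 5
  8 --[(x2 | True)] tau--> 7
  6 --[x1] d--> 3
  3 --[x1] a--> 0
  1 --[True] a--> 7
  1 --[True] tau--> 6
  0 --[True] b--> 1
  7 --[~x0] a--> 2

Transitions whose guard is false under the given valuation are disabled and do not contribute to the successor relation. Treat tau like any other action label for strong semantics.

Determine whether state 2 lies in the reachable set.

Guard filter leaves 12 enabled edge(s).
L0 = {0}
L1 = {1}  cumulative {0,1}
L2 = {6,7}  cumulative {0,1,6,7}
L3 = {3}  cumulative {0,1,3,6,7}
L4 = {4}  cumulative {0,1,3,4,6,7}
L5 = {5}  cumulative {0,1,3,4,5,6,7}
Reach set: {0,1,3,4,5,6,7}

Answer: UNREACHABLE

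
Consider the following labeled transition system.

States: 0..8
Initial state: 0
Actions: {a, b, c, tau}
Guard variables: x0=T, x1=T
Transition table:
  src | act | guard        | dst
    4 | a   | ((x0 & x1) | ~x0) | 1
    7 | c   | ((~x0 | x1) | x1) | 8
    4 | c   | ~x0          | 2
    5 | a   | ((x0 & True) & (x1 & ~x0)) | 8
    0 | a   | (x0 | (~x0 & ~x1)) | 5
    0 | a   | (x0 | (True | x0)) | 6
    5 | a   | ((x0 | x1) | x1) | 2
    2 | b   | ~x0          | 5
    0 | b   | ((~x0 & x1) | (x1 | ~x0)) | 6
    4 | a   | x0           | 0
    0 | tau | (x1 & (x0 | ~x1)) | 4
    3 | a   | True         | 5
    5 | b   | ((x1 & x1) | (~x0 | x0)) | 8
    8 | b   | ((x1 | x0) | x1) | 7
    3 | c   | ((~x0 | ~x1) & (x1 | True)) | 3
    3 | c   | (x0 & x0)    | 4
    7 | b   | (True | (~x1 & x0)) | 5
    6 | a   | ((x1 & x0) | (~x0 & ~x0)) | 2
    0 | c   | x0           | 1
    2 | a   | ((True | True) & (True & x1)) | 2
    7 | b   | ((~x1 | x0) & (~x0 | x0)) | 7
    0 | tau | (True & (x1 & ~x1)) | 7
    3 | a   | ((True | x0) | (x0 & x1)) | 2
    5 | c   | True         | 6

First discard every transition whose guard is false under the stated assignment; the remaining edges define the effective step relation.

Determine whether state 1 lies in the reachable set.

Answer: REACHABLE

Working:
Guard filter leaves 19 enabled edge(s).
Layer 0: {0}
Layer 1: {1,4,5,6}  total {0,1,4,5,6}
Layer 2: {2,8}  total {0,1,2,4,5,6,8}
Layer 3: {7}  total {0,1,2,4,5,6,7,8}
Reachable = {0,1,2,4,5,6,7,8}
trace reaching 1: c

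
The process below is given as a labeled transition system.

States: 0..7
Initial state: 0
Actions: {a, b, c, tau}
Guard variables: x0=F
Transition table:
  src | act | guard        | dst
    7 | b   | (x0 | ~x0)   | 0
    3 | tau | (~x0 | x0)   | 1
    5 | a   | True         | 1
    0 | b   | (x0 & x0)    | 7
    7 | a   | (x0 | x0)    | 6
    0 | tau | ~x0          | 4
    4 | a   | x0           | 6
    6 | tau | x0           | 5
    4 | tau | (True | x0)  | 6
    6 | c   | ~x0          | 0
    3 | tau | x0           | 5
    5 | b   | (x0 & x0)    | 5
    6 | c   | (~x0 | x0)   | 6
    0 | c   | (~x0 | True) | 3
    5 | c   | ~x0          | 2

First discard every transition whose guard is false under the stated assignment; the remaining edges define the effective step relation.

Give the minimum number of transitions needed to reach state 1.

Breadth-first toward 1:
  depth 0: {0}
  depth 1: {3,4}
  depth 2: {1,6}
depth(1)=2, e.g. c·tau

Answer: 2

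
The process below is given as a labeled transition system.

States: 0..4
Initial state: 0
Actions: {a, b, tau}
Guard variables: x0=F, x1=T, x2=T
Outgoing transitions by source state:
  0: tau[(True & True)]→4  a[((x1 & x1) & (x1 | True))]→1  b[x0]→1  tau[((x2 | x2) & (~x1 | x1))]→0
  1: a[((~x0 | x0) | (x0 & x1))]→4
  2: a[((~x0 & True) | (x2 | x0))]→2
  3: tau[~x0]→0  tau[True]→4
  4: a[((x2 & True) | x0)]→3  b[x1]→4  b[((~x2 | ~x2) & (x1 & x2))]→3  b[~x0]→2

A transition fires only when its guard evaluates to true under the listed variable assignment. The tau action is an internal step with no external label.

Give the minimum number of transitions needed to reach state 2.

BFS to 2:
  Layer 0: {0}
  Layer 1: {1,4}
  Layer 2: {2,3}
2 enters at depth 2; path tau·b

Answer: 2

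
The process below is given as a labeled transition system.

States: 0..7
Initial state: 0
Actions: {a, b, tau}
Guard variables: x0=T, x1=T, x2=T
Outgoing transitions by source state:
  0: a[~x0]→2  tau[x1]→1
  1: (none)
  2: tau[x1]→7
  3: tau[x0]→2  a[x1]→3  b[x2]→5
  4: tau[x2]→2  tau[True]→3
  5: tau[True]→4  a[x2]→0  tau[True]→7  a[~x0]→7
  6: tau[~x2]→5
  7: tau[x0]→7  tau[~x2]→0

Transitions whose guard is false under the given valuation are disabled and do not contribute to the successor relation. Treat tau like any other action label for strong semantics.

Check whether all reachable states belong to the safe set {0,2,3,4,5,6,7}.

Safe = {0,2,3,4,5,6,7}
Reachable = {0,1}
  0: ok
  1: ✗ unsafe
witness against invariant: tau → 1

Answer: INVARIANT VIOLATED at state 1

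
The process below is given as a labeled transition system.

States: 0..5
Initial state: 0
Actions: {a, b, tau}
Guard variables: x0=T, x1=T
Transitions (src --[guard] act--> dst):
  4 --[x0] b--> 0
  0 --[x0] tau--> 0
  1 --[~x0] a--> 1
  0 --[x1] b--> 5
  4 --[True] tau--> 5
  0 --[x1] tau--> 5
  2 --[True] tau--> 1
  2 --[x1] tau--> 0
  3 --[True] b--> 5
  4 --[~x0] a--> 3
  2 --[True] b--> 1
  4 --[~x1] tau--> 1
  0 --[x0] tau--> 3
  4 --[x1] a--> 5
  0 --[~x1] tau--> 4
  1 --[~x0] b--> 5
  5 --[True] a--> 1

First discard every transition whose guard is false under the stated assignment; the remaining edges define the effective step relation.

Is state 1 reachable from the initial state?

12 transition(s) survive guard evaluation.
depth 0: {0}
depth 1: {3,5}  total {0,3,5}
depth 2: {1}  total {0,1,3,5}
Reachable = {0,1,3,5}
Path to 1: tau·a

Answer: REACHABLE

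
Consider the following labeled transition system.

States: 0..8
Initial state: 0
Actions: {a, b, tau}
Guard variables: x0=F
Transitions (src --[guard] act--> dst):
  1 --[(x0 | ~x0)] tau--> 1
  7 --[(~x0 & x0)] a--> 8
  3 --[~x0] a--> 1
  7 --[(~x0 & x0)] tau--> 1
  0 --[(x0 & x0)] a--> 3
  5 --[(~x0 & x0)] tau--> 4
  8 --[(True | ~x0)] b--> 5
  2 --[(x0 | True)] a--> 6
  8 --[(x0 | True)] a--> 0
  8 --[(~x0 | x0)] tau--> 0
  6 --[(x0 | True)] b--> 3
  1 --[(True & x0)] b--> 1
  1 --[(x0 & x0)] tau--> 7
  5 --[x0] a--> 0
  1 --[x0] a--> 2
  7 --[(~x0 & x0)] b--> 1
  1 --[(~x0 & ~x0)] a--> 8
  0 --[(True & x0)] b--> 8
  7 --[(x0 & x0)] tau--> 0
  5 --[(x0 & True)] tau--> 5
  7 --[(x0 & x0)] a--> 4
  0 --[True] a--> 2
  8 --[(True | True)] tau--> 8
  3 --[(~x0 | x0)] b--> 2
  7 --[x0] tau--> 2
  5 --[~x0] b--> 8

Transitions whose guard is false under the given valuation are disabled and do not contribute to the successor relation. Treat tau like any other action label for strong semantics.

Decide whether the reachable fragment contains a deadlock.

R = {0,1,2,3,5,6,8}
  0: a→2  [1 out]
  1: a→8  tau→1  [2 out]
  2: a→6  [1 out]
  3: a→1  b→2  [2 out]
  5: b→8  [1 out]
  6: b→3  [1 out]
  8: a→0  b→5  tau→0  tau→8  [4 out]

Answer: DEADLOCK-FREE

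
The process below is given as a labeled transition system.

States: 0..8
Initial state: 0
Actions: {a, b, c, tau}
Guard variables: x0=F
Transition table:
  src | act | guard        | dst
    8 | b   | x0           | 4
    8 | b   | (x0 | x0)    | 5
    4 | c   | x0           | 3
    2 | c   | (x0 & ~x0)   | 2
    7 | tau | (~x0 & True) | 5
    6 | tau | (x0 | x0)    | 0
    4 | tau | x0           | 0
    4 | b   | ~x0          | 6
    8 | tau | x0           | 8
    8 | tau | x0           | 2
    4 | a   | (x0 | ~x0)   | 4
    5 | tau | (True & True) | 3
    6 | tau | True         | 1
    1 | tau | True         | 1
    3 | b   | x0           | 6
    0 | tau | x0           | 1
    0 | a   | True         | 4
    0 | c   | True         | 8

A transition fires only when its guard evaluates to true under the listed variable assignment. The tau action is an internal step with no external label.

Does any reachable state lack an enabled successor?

Answer: DEADLOCK at state 8

Analysis:
Reach set: {0,1,4,6,8}
  0: a→4  c→8  [deg 2]
  1: tau→1  [deg 1]
  4: a→4  b→6  [deg 2]
  6: tau→1  [deg 1]
  8: ∅  [deadlock]
trace reaching 8: c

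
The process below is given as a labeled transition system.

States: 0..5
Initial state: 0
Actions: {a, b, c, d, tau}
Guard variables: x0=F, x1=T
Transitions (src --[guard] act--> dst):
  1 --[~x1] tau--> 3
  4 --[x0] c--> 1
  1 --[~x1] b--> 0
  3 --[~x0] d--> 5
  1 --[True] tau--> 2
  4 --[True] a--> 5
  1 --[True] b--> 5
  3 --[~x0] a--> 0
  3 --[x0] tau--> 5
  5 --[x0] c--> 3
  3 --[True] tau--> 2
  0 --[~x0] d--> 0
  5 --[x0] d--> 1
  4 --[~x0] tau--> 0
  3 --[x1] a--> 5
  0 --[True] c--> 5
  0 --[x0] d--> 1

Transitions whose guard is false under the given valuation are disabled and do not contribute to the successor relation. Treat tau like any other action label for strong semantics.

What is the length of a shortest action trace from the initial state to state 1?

Answer: UNREACHABLE

Analysis:
BFS to 1:
  depth 0: {0}
  depth 1: {5}
1 never appears.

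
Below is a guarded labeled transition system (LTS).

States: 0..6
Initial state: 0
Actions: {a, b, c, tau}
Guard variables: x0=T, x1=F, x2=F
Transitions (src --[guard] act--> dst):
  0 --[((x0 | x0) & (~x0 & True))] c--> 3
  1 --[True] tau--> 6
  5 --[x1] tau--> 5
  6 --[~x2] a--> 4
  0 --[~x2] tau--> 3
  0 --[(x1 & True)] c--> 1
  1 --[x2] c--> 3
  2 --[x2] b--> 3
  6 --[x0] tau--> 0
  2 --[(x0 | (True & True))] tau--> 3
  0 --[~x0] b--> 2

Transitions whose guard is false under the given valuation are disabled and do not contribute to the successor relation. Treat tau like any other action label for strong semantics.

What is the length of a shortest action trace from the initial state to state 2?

BFS to 2:
  L0 = {0}
  L1 = {3}
2 never appears.

Answer: UNREACHABLE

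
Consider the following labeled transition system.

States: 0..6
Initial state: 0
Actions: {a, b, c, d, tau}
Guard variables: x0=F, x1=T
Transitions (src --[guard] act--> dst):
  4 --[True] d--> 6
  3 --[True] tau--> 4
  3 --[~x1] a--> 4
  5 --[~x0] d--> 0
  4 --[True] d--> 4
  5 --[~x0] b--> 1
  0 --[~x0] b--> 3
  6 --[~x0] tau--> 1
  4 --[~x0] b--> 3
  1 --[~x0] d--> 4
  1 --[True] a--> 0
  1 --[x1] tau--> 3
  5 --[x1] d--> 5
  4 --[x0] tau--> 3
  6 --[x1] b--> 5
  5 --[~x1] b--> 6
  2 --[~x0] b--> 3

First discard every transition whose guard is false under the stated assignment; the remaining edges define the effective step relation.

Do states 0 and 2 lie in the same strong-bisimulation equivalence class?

Bisimulation quotient by refinement:
  round 0: {{0,1,2,3,4,5,6}}
  round 1: {{0,2},{1},{3},{4,5},{6}}
  round 2: {{0,2},{1},{3},{4},{5},{6}}
stable after 3 split(s): 6 block(s)
0∈{0,2}, 2∈{0,2}

Answer: BISIMILAR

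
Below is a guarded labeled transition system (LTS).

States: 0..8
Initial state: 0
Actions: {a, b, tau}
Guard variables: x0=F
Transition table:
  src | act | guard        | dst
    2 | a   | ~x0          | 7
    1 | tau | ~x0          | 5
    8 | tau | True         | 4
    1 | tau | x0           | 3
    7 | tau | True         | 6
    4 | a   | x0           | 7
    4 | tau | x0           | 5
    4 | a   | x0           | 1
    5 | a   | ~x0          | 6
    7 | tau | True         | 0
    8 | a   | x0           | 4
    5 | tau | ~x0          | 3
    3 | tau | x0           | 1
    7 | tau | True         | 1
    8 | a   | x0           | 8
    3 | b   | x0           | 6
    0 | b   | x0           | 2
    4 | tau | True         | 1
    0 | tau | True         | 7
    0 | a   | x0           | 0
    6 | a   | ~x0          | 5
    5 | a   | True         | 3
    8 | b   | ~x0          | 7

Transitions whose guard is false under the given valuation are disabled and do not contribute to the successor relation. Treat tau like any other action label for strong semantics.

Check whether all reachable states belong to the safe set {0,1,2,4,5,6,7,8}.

Answer: INVARIANT VIOLATED at state 3

Working:
Safe = {0,1,2,4,5,6,7,8}
R = {0,1,3,5,6,7}
  0: ✓
  1: ✓
  3: ✗ unsafe
  5: ✓
  6: ✓
  7: ✓
witness against invariant: tau·tau·tau·a → 3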